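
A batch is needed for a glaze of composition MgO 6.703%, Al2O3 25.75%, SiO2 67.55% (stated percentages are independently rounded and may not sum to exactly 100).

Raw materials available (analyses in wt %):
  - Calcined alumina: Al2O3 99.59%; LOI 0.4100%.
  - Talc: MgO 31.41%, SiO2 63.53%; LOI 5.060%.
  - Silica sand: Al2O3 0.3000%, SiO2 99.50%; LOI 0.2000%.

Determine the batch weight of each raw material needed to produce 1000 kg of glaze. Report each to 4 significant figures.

In-progress results appear, rounded to 4 significant digits, alongside each step — all arithmetic keeps full float precision all the way through; each reported number takes a single rounding — all derived quantities (yield, ignition loss, the three compositions, net glass mass, totals) are carried from the batch weights at 1000 kg of glass at full precision, as quoted within the question or the answer.
Target oxide masses per 1000 kg glaze:
  MgO: 6.703% × 1000 = 67.03 kg
  Al2O3: 25.75% × 1000 = 257.5 kg
  SiO2: 67.55% × 1000 = 675.5 kg
Sums-versus-targets review from the weights as reported, at the basis given (delivered sums recover each target modulo rounding of the values):
  MgO: 213.4·0.3141 = 67.03 kg (target 67.03 kg)
  Al2O3: 256.9·0.9959 + 542.6·0.003000 = 257.5 kg (target 257.5 kg)
  SiO2: 213.4·0.6353 + 542.6·0.9950 = 675.5 kg (target 675.5 kg)
Glass-mass closure: total charge less LOI = 1000 kg (the Σ of target masses is 1000 kg; with the basis standing at 1000 kg — deltas are rounding alone).
Whole-batch sum: Σ batch = 1013 kg; LOI loss = Σ batch·LOI = 12.94 kg; glass ÷ batch gives a yield of 98.72%.

Batch per 1000 kg glaze:
  Calcined alumina: 256.9 kg
  Talc: 213.4 kg
  Silica sand: 542.6 kg
Total batch = 1013 kg; LOI loss = 12.94 kg; yield = 98.72%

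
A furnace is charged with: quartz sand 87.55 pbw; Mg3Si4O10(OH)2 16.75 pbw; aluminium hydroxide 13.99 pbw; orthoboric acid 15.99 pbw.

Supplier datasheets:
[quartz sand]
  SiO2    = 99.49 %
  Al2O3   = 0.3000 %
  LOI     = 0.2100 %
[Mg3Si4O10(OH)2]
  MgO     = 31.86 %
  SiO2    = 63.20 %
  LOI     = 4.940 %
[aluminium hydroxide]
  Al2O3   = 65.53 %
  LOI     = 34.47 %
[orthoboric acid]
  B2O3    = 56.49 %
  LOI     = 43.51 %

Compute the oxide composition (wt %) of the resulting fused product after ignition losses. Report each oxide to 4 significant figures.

Glass mass = 121.5 pbw (batch 134.3 − LOI 12.79).
Composition: MgO 4.393%, B2O3 7.435%, SiO2 80.41%, Al2O3 7.762%

Values along the way appear rounded off to 4 significant figures across the worked steps. The working math runs at full precision through every step; each reported value takes exactly one rounding. Derived quantities, including ignition loss, net glass mass, the totals, the yield, four oxide percentages, are computed using the weight values at 121.5 pbw of glass in exact precision, precisely as stated by the problem or the answer.
Per-oxide mass from batch:
  MgO: 16.75·0.3186 = 5.337 pbw
  B2O3: 15.99·0.5649 = 9.033 pbw
  SiO2: 87.55·0.9949 + 16.75·0.6320 = 97.69 pbw
  Al2O3: 87.55·0.003000 + 13.99·0.6553 = 9.430 pbw
LOI: 87.55·0.002100 + 16.75·0.04940 + 13.99·0.3447 + 15.99·0.4351 = 12.79 pbw
Net of LOI, the glass mass = 134.3 − 12.79 = 121.5 pbw (the oxide masses sum to this)
wt %: oxide over glass, times 100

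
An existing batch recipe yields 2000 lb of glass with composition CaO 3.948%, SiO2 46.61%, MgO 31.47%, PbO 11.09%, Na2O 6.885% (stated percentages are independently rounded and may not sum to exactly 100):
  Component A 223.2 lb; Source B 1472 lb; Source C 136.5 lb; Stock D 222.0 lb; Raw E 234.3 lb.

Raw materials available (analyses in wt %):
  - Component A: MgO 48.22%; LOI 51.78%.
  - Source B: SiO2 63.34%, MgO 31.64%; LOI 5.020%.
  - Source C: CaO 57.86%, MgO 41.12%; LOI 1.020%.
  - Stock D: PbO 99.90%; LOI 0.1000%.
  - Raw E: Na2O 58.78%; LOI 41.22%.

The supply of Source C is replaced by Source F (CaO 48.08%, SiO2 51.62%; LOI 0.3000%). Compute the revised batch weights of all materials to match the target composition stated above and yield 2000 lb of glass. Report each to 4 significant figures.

Revised batch per 2000 lb glass:
  Component A: 427.4 lb
  Source B: 1338 lb
  Source F: 164.2 lb
  Stock D: 222.0 lb
  Raw E: 234.3 lb
Total batch = 2386 lb; LOI loss = 385.8 lb

Intermediates appear, with 4-significant-figure rounding, alongside each step; the whole derivation maintains exact precision through the solve — each reported number is rounded exactly once; all derived quantities are re-derived at exact precision (ignition loss, the totals, five oxide percentages, the yield, glass mass) from the weighed amounts on 2000 lb of glass precisely as stated by the problem or answer text.
Target masses of each oxide per 2000 lb glass:
  CaO: 3.948% × 2000 = 78.96 lb
  SiO2: 46.61% × 2000 = 932.2 lb
  MgO: 31.47% × 2000 = 629.4 lb
  PbO: 11.09% × 2000 = 221.8 lb
  Na2O: 6.885% × 2000 = 137.7 lb
A balance pass over the oxides, applying the batch weights above, under the basis named above (sum by sum, the targets are met exact up to rounding of places):
  CaO: 164.2·0.4808 = 78.95 lb (target 78.96 lb)
  SiO2: 1338·0.6334 + 164.2·0.5162 = 932.2 lb (target 932.2 lb)
  MgO: 427.4·0.4822 + 1338·0.3164 = 629.4 lb (target 629.4 lb)
  PbO: 222.0·0.9990 = 221.8 lb (target 221.8 lb)
  Na2O: 234.3·0.5878 = 137.7 lb (target 137.7 lb)
Auditing the glass mass value: Σ batch − LOI loss = 2000 lb (the targets, summed, come to 2000 lb; basis as stated: 2000 lb — deltas are rounding alone).
Adding the batch up: Σ batch = 2386 lb; Σ batch·LOI gives LOI loss = 385.8 lb; glass ÷ batch gives a yield of 83.83%.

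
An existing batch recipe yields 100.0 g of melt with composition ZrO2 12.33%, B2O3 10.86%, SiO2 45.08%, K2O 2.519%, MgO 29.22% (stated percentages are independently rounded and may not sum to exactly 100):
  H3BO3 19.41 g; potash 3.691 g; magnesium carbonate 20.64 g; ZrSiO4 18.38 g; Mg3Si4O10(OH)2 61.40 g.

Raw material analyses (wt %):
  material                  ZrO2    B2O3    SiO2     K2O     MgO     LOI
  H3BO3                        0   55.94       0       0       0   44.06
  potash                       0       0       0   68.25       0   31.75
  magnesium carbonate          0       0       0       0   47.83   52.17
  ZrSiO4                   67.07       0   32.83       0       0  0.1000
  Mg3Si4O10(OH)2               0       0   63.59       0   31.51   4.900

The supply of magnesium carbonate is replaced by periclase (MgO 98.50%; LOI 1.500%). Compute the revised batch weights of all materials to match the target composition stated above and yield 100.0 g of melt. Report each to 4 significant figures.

Revised batch per 100.0 g melt:
  H3BO3: 19.41 g
  potash: 3.691 g
  periclase: 10.02 g
  ZrSiO4: 18.38 g
  Mg3Si4O10(OH)2: 61.40 g
Total batch = 112.9 g; LOI loss = 12.90 g

Intermediates are shown rounded off to 4 significant figures between the steps; all internal work runs at exact precision from start to finish; every reported figure carries a single rounding; the derived quantities are recomputed starting from the weights at 100.0 g of glass in full float precision (ignition loss, the five compositions, net glass mass, totals, yield), as they appear in either problem or answer.
Oxide-by-oxide targets in 100.0 g melt:
  ZrO2: 12.33% × 100.0 = 12.33 g
  B2O3: 10.86% × 100.0 = 10.86 g
  SiO2: 45.08% × 100.0 = 45.08 g
  K2O: 2.519% × 100.0 = 2.519 g
  MgO: 29.22% × 100.0 = 29.22 g
A balance pass over the oxides, with the batch weights as given, on the stated basis (each sum matches its target mass exact up to rounding of places):
  ZrO2: 18.38·0.6707 = 12.33 g (target 12.33 g)
  B2O3: 19.41·0.5594 = 10.86 g (target 10.86 g)
  SiO2: 18.38·0.3283 + 61.40·0.6359 = 45.08 g (target 45.08 g)
  K2O: 3.691·0.6825 = 2.519 g (target 2.519 g)
  MgO: 10.02·0.9850 + 61.40·0.3151 = 29.22 g (target 29.22 g)
Glass-mass closure: total charge less LOI = 100.0 g (targets for the oxides total 100.0 g; stated basis 100.0 g — deltas are rounding alone).
Batch total: Σ batch = 112.9 g; Σ batch·LOI gives LOI loss = 12.90 g; glass ÷ batch gives a yield of 88.57%.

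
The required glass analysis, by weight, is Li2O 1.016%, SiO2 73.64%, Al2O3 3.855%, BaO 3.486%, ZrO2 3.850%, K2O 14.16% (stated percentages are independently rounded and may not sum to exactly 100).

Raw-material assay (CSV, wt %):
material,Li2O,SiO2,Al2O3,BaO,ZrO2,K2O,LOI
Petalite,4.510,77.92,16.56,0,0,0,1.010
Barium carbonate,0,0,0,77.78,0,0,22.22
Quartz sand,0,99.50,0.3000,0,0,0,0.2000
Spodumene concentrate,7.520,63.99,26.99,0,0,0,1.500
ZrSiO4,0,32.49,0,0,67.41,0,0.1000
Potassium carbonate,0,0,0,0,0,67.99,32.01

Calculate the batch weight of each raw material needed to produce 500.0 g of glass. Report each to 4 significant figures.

Rounding to four significant digits applies to each in-between result as shown. All arithmetic keeps exact precision all the way through — each reported number is rounded once only — derived quantities are computed in exact precision (the six compositions, yield, totals, LOI, glass mass) from the weighed amounts on 500.0 g of glass precisely as stated by question or answer.
The oxide mass targets at 500.0 g glass:
  Li2O: 1.016% × 500.0 = 5.080 g
  SiO2: 73.64% × 500.0 = 368.2 g
  Al2O3: 3.855% × 500.0 = 19.27 g
  BaO: 3.486% × 500.0 = 17.43 g
  ZrO2: 3.850% × 500.0 = 19.25 g
  K2O: 14.16% × 500.0 = 70.80 g
Oxide-by-oxide audit with the batch weights as given, under the basis named above (delivered sums recover each target exact up to rounding of places):
  Li2O: 35.66·0.04510 + 46.17·0.07520 = 5.080 g (target 5.080 g)
  SiO2: 35.66·0.7792 + 303.1·0.9950 + 46.17·0.6399 + 28.56·0.3249 = 368.2 g (target 368.2 g)
  Al2O3: 35.66·0.1656 + 303.1·0.003000 + 46.17·0.2699 = 19.28 g (target 19.27 g)
  BaO: 22.41·0.7778 = 17.43 g (target 17.43 g)
  ZrO2: 28.56·0.6741 = 19.25 g (target 19.25 g)
  K2O: 104.1·0.6799 = 70.78 g (target 70.80 g)
The glass-mass cross-check: whole batch net of LOI = 500.0 g (targets for the oxides total 500.0 g; basis as stated: 500.0 g — gaps are rounding artifacts).
Adding the batch up: Σ batch = 540.0 g; LOI removed, Σ of batch·LOI: 39.99 g; as yield: glass ÷ batch → 92.59%.

Batch per 500.0 g glass:
  Petalite: 35.66 g
  Barium carbonate: 22.41 g
  Quartz sand: 303.1 g
  Spodumene concentrate: 46.17 g
  ZrSiO4: 28.56 g
  Potassium carbonate: 104.1 g
Total batch = 540.0 g; LOI loss = 39.99 g; yield = 92.59%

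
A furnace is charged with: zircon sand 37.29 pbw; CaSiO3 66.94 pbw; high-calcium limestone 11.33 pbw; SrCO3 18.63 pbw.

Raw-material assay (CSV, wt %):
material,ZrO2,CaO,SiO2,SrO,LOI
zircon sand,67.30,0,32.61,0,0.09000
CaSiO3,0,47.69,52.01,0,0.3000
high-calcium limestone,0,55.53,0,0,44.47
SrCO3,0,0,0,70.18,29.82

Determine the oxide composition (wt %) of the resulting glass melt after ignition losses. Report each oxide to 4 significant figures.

Working values are displayed rounded to four significant digits across the worked steps; each numeric step maintains full precision at every stage. Each reported number is rounded a single time. All derived quantities are rebuilt in exact precision (the yield, totals, ignition loss, glass mass, the four compositions) using the weight values on 123.4 pbw of glass, as set out in the problem or the answer.
Mass of each oxide from the mix:
  ZrO2: 37.29·0.6730 = 25.10 pbw
  CaO: 66.94·0.4769 + 11.33·0.5553 = 38.22 pbw
  SiO2: 37.29·0.3261 + 66.94·0.5201 = 46.98 pbw
  SrO: 18.63·0.7018 = 13.07 pbw
LOI: 37.29·9.000e-04 + 66.94·0.003000 + 11.33·0.4447 + 18.63·0.2982 = 10.83 pbw
Resulting glass, batch − LOI: 134.2 − 10.83 = 123.4 pbw (equal to the oxide-mass sum)
wt % = oxide mass / glass mass × 100

Glass mass = 123.4 pbw (batch 134.2 − LOI 10.83).
Composition: ZrO2 20.34%, CaO 30.98%, SiO2 38.08%, SrO 10.60%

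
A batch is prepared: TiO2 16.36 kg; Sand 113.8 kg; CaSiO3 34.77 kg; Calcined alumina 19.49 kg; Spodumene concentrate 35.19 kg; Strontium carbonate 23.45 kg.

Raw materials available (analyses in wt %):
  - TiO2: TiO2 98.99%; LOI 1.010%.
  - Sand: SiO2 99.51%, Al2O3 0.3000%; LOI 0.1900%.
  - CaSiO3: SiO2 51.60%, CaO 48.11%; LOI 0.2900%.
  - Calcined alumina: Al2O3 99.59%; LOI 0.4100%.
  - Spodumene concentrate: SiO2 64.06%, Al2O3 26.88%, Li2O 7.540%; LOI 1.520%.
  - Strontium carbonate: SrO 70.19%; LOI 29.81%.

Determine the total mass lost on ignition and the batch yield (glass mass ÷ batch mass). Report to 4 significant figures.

LOI loss = 8.088 kg; glass = 235.0 kg; yield = 96.67%

The working math maintains full float precision from start to finish; the intermediate values are printed with 4-significant-figure rounding in the working — each reported value is rounded once only; all derived quantities (the totals, glass mass, six oxide percentages, LOI, yield) are carried in exact precision using the weight values for 235.0 kg of glass, precisely as stated by question or answer.
Each material's LOI contribution:
  TiO2: 16.36 × 0.01010 = 0.1652 kg
  Sand: 113.8 × 0.001900 = 0.2162 kg
  CaSiO3: 34.77 × 0.002900 = 0.1008 kg
  Calcined alumina: 19.49 × 0.004100 = 0.07991 kg
  Spodumene concentrate: 35.19 × 0.01520 = 0.5349 kg
  Strontium carbonate: 23.45 × 0.2981 = 6.990 kg
Total LOI = 8.088 kg
Glass = batch − LOI = 243.1 − 8.088 = 235.0 kg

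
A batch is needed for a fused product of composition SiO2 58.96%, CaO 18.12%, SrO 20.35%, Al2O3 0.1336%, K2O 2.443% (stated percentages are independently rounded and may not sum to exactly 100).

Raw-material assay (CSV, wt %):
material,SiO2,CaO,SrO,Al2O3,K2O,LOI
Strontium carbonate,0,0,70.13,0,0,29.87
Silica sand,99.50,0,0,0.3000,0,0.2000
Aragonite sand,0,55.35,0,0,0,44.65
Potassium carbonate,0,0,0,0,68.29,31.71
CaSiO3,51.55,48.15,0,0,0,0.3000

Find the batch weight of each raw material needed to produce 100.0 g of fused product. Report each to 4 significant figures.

Batch per 100.0 g fused product:
  Strontium carbonate: 29.02 g
  Silica sand: 44.53 g
  Aragonite sand: 8.016 g
  Potassium carbonate: 3.577 g
  CaSiO3: 28.42 g
Total batch = 113.6 g; LOI loss = 13.56 g; yield = 88.06%

The whole derivation carries full float precision throughout — mid-chain values appear, rounded to four significant figures, when written out — every reported figure is rounded once only — derived quantities, which include totals, LOI, the yield, five oxide percentages, glass mass, are re-derived at full precision, exactly as shown in problem or answer, from the batch weights on 100.0 g of glass.
Target masses of each oxide per 100.0 g fused product:
  SiO2: 58.96% × 100.0 = 58.96 g
  CaO: 18.12% × 100.0 = 18.12 g
  SrO: 20.35% × 100.0 = 20.35 g
  Al2O3: 0.1336% × 100.0 = 0.1336 g
  K2O: 2.443% × 100.0 = 2.443 g
Mass-balance tally per oxide on the weights just shown, under the basis named above (sum by sum, the targets are met up to rounding of the answer):
  SiO2: 44.53·0.9950 + 28.42·0.5155 = 58.96 g (target 58.96 g)
  CaO: 8.016·0.5535 + 28.42·0.4815 = 18.12 g (target 18.12 g)
  SrO: 29.02·0.7013 = 20.35 g (target 20.35 g)
  Al2O3: 44.53·0.003000 = 0.1336 g (target 0.1336 g)
  K2O: 3.577·0.6829 = 2.443 g (target 2.443 g)
Mass balance on the glass: Σ batch − LOI loss = 100.0 g (per-oxide target masses sum to 100.0 g; versus the stated basis of 100.0 g — a pure rounding effect).
Total batch = Σ batch = 113.6 g; Σ batch·LOI gives LOI loss = 13.56 g; yield: glass divided by total = 88.06%.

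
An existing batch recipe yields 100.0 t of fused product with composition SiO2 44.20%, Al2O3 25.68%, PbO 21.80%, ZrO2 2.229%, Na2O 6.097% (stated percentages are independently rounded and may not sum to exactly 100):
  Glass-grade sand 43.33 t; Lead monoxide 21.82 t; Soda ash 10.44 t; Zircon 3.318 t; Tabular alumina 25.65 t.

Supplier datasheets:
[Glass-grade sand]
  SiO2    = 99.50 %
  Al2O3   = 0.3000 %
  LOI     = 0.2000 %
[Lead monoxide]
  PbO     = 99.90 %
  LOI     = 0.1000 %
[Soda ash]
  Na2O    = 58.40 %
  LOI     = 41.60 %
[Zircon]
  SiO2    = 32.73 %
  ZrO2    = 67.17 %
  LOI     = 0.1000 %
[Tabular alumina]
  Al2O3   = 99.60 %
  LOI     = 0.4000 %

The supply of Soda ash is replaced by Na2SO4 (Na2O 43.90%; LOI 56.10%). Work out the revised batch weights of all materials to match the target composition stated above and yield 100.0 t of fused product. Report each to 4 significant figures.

Revised batch per 100.0 t fused product:
  Glass-grade sand: 43.33 t
  Lead monoxide: 21.82 t
  Na2SO4: 13.89 t
  Zircon: 3.318 t
  Tabular alumina: 25.65 t
Total batch = 108.0 t; LOI loss = 8.007 t

Working values appear, rounded to 4 significant figures, across the worked steps. Every computation holds exact precision in all steps — exactly one rounding is applied to every reported value; the derived quantities (the yield, net glass mass, the five compositions, totals, LOI) are computed at exact precision using the weight values for 100.0 t of glass exactly as shown in the problem or the answer.
Target masses of each oxide per 100.0 t fused product:
  SiO2: 44.20% × 100.0 = 44.20 t
  Al2O3: 25.68% × 100.0 = 25.68 t
  PbO: 21.80% × 100.0 = 21.80 t
  ZrO2: 2.229% × 100.0 = 2.229 t
  Na2O: 6.097% × 100.0 = 6.097 t
Sums-versus-targets review on the weights just shown, on the stated basis (every target is met by its sum exact up to rounding of places):
  SiO2: 43.33·0.9950 + 3.318·0.3273 = 44.20 t (target 44.20 t)
  Al2O3: 43.33·0.003000 + 25.65·0.9960 = 25.68 t (target 25.68 t)
  PbO: 21.82·0.9990 = 21.80 t (target 21.80 t)
  ZrO2: 3.318·0.6717 = 2.229 t (target 2.229 t)
  Na2O: 13.89·0.4390 = 6.098 t (target 6.097 t)
Consistency of the glass mass: total batch − LOI = 100.0 t (the Σ of target masses is 100.0 t; stated basis 100.0 t — any gap is answer rounding).
Adding the batch up: Σ batch = 108.0 t; Σ batch·LOI gives LOI loss = 8.007 t; glass ÷ batch gives a yield of 92.59%.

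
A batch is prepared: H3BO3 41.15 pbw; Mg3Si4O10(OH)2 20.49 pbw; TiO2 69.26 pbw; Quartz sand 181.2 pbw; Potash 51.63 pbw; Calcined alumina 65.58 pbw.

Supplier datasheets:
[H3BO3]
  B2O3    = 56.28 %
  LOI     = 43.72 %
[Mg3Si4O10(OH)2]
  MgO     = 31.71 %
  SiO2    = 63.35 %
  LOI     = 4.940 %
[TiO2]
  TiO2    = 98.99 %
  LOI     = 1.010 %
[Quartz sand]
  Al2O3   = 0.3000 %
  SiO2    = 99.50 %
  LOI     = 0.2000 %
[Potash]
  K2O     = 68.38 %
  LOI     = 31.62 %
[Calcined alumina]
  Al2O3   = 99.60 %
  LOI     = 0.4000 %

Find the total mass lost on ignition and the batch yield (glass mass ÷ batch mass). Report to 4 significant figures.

LOI loss = 36.65 pbw; glass = 392.7 pbw; yield = 91.46%

Values along the way are shown (rounded to four significant figures) between the steps. All arithmetic maintains full float precision in all steps. Every reported value sees exactly one rounding — all derived quantities, including six oxide percentages, net glass mass, totals, yield, ignition loss, are computed starting from the weights for 392.7 pbw of glass in full float precision as they appear in the problem or the answer.
Ignition loss by material:
  H3BO3: 41.15 × 0.4372 = 17.99 pbw
  Mg3Si4O10(OH)2: 20.49 × 0.04940 = 1.012 pbw
  TiO2: 69.26 × 0.01010 = 0.6995 pbw
  Quartz sand: 181.2 × 0.002000 = 0.3624 pbw
  Potash: 51.63 × 0.3162 = 16.33 pbw
  Calcined alumina: 65.58 × 0.004000 = 0.2623 pbw
Total LOI = 36.65 pbw
Glass = batch − LOI = 429.3 − 36.65 = 392.7 pbw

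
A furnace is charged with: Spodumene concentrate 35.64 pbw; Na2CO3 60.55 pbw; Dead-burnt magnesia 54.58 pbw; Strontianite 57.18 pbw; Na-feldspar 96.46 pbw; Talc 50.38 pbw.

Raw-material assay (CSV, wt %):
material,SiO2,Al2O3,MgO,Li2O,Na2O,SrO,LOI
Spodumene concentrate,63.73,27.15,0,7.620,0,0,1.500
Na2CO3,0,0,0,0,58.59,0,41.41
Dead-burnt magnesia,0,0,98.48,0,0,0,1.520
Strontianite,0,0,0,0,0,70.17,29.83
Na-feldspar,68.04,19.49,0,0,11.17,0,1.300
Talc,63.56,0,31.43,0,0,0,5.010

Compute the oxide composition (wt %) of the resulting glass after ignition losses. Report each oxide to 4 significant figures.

Intermediates appear rounded off to 4 significant digits when written out — every computation maintains full precision at each step — each reported figure sees exactly one rounding; all derived quantities, which include glass mass, the yield, totals, ignition loss, the six compositions, are carried at exact precision, as given in either problem or answer, using the weight values for 307.5 pbw of glass.
Delivered oxide masses:
  SiO2: 35.64·0.6373 + 96.46·0.6804 + 50.38·0.6356 = 120.4 pbw
  Al2O3: 35.64·0.2715 + 96.46·0.1949 = 28.48 pbw
  MgO: 54.58·0.9848 + 50.38·0.3143 = 69.58 pbw
  Li2O: 35.64·0.07620 = 2.716 pbw
  Na2O: 60.55·0.5859 + 96.46·0.1117 = 46.25 pbw
  SrO: 57.18·0.7017 = 40.12 pbw
LOI: 35.64·0.01500 + 60.55·0.4141 + 54.58·0.01520 + 57.18·0.2983 + 96.46·0.01300 + 50.38·0.05010 = 47.27 pbw
batch − LOI leaves glass = 354.8 − 47.27 = 307.5 pbw (matching Σ of the oxides)
percent by weight: oxide/glass ×100

Glass mass = 307.5 pbw (batch 354.8 − LOI 47.27).
Composition: SiO2 39.14%, Al2O3 9.260%, MgO 22.63%, Li2O 0.8831%, Na2O 15.04%, SrO 13.05%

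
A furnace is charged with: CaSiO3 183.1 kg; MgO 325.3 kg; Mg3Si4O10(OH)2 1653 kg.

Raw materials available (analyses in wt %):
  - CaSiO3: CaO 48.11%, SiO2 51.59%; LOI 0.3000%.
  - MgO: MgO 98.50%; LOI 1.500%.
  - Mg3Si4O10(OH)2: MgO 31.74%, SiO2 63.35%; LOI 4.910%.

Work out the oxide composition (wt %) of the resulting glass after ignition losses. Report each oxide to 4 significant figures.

Values along the way appear rounded to 4 significant figures between the steps — the working math maintains full precision in all steps. Every reported value carries a single rounding — the derived quantities are rebuilt in full float precision (ignition loss, totals, glass mass, the three compositions, yield) starting from the weights per 2075 kg of glass, exactly as shown in either problem or answer.
What the batch supplies per oxide:
  CaO: 183.1·0.4811 = 88.09 kg
  MgO: 325.3·0.9850 + 1653·0.3174 = 845.1 kg
  SiO2: 183.1·0.5159 + 1653·0.6335 = 1142 kg
LOI: 183.1·0.003000 + 325.3·0.01500 + 1653·0.04910 = 86.59 kg
batch − LOI leaves glass = 2161 − 86.59 = 2075 kg (= the summed oxide contributions)
each wt % is 100 × oxide ÷ glass

Glass mass = 2075 kg (batch 2161 − LOI 86.59).
Composition: CaO 4.246%, MgO 40.73%, SiO2 55.02%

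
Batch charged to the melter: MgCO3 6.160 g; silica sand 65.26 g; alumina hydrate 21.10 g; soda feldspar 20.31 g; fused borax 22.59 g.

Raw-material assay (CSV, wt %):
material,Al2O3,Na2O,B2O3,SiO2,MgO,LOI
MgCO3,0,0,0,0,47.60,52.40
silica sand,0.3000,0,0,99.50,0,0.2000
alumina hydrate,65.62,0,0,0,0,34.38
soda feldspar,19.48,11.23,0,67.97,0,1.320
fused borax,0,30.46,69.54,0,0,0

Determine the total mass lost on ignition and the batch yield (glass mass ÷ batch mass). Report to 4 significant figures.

LOI loss = 10.88 g; glass = 124.5 g; yield = 91.97%

Values along the way are displayed (rounded to four significant digits) at each printed step; the whole derivation keeps full precision all the way through. Every reported value takes exactly one rounding. Derived quantities (yield, the five compositions, the totals, glass mass, ignition loss) are carried from the batch weights on 124.5 g of glass in full float precision, exactly as printed in question or answer.
Loss on ignition, line by line:
  MgCO3: 6.160 × 0.5240 = 3.228 g
  silica sand: 65.26 × 0.002000 = 0.1305 g
  alumina hydrate: 21.10 × 0.3438 = 7.254 g
  soda feldspar: 20.31 × 0.01320 = 0.2681 g
  fused borax: 22.59 × 0 = 0 g
Total LOI = 10.88 g
Glass = batch − LOI = 135.4 − 10.88 = 124.5 g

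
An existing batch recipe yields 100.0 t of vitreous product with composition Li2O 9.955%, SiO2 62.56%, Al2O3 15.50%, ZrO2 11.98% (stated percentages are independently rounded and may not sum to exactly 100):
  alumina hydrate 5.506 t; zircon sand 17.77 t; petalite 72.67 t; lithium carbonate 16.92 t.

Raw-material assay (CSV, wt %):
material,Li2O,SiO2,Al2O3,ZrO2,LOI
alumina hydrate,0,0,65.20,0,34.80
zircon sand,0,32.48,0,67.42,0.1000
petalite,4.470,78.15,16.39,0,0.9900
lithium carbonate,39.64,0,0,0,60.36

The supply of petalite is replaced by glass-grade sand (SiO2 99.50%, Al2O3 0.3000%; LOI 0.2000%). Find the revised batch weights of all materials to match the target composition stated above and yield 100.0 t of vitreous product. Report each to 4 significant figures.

Revised batch per 100.0 t vitreous product:
  alumina hydrate: 23.51 t
  zircon sand: 17.77 t
  glass-grade sand: 57.07 t
  lithium carbonate: 25.11 t
Total batch = 123.5 t; LOI loss = 23.47 t

The whole derivation carries full float precision from first step to last; the intermediate values are shown (rounded to four significant figures) across the worked steps; exactly one rounding lands on every reported value. All derived quantities, including the four compositions, the yield, LOI, net glass mass, totals, are re-derived from the weighed amounts for 100.0 t of glass at exact precision exactly as printed in the question or the answer.
The oxide mass targets at 100.0 t vitreous product:
  Li2O: 9.955% × 100.0 = 9.955 t
  SiO2: 62.56% × 100.0 = 62.56 t
  Al2O3: 15.50% × 100.0 = 15.50 t
  ZrO2: 11.98% × 100.0 = 11.98 t
Balance tally, oxide-wise, using the reported weights, per the basis as stated (each sum matches its target mass inside rounding margins):
  Li2O: 25.11·0.3964 = 9.954 t (target 9.955 t)
  SiO2: 17.77·0.3248 + 57.07·0.9950 = 62.56 t (target 62.56 t)
  Al2O3: 23.51·0.6520 + 57.07·0.003000 = 15.50 t (target 15.50 t)
  ZrO2: 17.77·0.6742 = 11.98 t (target 11.98 t)
Glass mass check: Σ batch − LOI loss = 99.99 t (the Σ of target masses is 100.0 t; stated basis 100.0 t — a pure rounding effect).
Batch grand total — Σ batch = 123.5 t; ignition loss, Σ(batch × LOI) = 23.47 t; yield = glass ÷ total batch = 80.99%.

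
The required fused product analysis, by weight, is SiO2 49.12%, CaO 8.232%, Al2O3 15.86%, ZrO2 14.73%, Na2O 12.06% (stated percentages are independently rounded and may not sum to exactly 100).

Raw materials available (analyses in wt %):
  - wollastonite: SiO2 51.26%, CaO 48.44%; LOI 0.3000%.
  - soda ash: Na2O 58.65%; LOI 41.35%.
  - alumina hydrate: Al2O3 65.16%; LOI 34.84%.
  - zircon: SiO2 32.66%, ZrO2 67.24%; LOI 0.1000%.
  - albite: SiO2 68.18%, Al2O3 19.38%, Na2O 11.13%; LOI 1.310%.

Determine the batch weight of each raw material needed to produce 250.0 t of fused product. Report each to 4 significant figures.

The whole derivation keeps exact precision through the solve. The intermediate values are displayed rounded to 4 significant digits alongside each step. Each reported number is rounded a single time; all derived quantities are re-derived in full precision (five oxide percentages, totals, the yield, LOI, net glass mass) from the weighed amounts for 250.0 t of glass exactly as printed in either problem or answer.
Oxide-by-oxide targets in 250.0 t fused product:
  SiO2: 49.12% × 250.0 = 122.8 t
  CaO: 8.232% × 250.0 = 20.58 t
  Al2O3: 15.86% × 250.0 = 39.65 t
  ZrO2: 14.73% × 250.0 = 36.83 t
  Na2O: 12.06% × 250.0 = 30.15 t
Verifying the oxide balance from the weights as reported, against the basis in use (each sum matches its target mass within answer rounding):
  SiO2: 42.49·0.5126 + 54.77·0.3266 + 121.9·0.6818 = 122.8 t (target 122.8 t)
  CaO: 42.49·0.4844 = 20.58 t (target 20.58 t)
  Al2O3: 24.58·0.6516 + 121.9·0.1938 = 39.64 t (target 39.65 t)
  ZrO2: 54.77·0.6724 = 36.83 t (target 36.83 t)
  Na2O: 28.27·0.5865 + 121.9·0.1113 = 30.15 t (target 30.15 t)
Glass-mass bookkeeping: total batch − LOI = 250.0 t (the Σ of target masses is 250.0 t; the stated basis being 250.0 t — gaps are rounding artifacts).
Summing the batch: Σ batch = 272.0 t; LOI removed, Σ of batch·LOI: 22.03 t; glass ÷ batch gives a yield of 91.90%.

Batch per 250.0 t fused product:
  wollastonite: 42.49 t
  soda ash: 28.27 t
  alumina hydrate: 24.58 t
  zircon: 54.77 t
  albite: 121.9 t
Total batch = 272.0 t; LOI loss = 22.03 t; yield = 91.90%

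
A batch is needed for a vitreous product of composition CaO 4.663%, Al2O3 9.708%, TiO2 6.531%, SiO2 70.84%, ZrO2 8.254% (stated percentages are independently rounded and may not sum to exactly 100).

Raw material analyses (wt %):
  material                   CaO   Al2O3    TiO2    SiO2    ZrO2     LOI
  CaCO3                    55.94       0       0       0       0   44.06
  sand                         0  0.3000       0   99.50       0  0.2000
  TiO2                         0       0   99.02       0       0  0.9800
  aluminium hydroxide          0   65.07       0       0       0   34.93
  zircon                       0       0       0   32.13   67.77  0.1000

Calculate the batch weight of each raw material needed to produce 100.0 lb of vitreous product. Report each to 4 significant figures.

Full precision is maintained all the way through — the intermediate values are printed rounded off to 4 significant figures within the worked lines. A single rounding produces every reported result; the derived quantities are computed at exact precision (totals, the five compositions, glass mass, ignition loss, the yield) using the weight values per 100.0 lb of glass, as given in problem or answer.
Target masses of each oxide per 100.0 lb vitreous product:
  CaO: 4.663% × 100.0 = 4.663 lb
  Al2O3: 9.708% × 100.0 = 9.708 lb
  TiO2: 6.531% × 100.0 = 6.531 lb
  SiO2: 70.84% × 100.0 = 70.84 lb
  ZrO2: 8.254% × 100.0 = 8.254 lb
Checking each oxide sum given the weights on record, under the basis named above (every target is met by its sum net of answer rounding effects):
  CaO: 8.336·0.5594 = 4.663 lb (target 4.663 lb)
  Al2O3: 67.26·0.003000 + 14.61·0.6507 = 9.709 lb (target 9.708 lb)
  TiO2: 6.596·0.9902 = 6.531 lb (target 6.531 lb)
  SiO2: 67.26·0.9950 + 12.18·0.3213 = 70.84 lb (target 70.84 lb)
  ZrO2: 12.18·0.6777 = 8.254 lb (target 8.254 lb)
Glass-mass sanity pass: net batch after ignition = 99.99 lb (the Σ of target masses is 100.0 lb; the stated basis being 100.0 lb — a pure rounding effect).
Adding the batch up: Σ batch = 109.0 lb; Σ batch·LOI gives LOI loss = 8.987 lb; yield: glass divided by total = 91.75%.

Batch per 100.0 lb vitreous product:
  CaCO3: 8.336 lb
  sand: 67.26 lb
  TiO2: 6.596 lb
  aluminium hydroxide: 14.61 lb
  zircon: 12.18 lb
Total batch = 109.0 lb; LOI loss = 8.987 lb; yield = 91.75%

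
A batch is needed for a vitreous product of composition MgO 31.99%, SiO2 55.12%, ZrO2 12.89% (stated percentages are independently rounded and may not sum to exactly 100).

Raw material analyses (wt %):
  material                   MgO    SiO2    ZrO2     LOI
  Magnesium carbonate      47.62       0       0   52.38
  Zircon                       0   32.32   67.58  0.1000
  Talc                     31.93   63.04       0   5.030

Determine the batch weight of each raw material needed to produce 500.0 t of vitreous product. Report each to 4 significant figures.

The intermediate values are shown, rounded to 4 significant digits, within the worked lines; each numeric step maintains full precision in all steps; every reported figure takes exactly one rounding; all derived quantities are rebuilt starting from the weights at 500.0 t of glass at full precision (the yield, LOI, glass mass, the totals, three oxide percentages), exactly as printed in either problem or answer.
Oxide-by-oxide targets in 500.0 t vitreous product:
  MgO: 31.99% × 500.0 = 160.0 t
  SiO2: 55.12% × 500.0 = 275.6 t
  ZrO2: 12.89% × 500.0 = 64.45 t
Sums-versus-targets review per the reported batch figures, at the basis given (every target is met by its sum net of answer rounding effects):
  MgO: 75.53·0.4762 + 388.3·0.3193 = 160.0 t (target 160.0 t)
  SiO2: 95.37·0.3232 + 388.3·0.6304 = 275.6 t (target 275.6 t)
  ZrO2: 95.37·0.6758 = 64.45 t (target 64.45 t)
Glass-mass closure: whole batch net of LOI = 500.0 t (per-oxide target masses sum to 500.0 t; versus the stated basis of 500.0 t — rounding explains the deltas).
Whole-batch sum: Σ batch = 559.2 t; loss to ignition Σ batch·LOI = 59.19 t; glass ÷ batch gives a yield of 89.42%.

Batch per 500.0 t vitreous product:
  Magnesium carbonate: 75.53 t
  Zircon: 95.37 t
  Talc: 388.3 t
Total batch = 559.2 t; LOI loss = 59.19 t; yield = 89.42%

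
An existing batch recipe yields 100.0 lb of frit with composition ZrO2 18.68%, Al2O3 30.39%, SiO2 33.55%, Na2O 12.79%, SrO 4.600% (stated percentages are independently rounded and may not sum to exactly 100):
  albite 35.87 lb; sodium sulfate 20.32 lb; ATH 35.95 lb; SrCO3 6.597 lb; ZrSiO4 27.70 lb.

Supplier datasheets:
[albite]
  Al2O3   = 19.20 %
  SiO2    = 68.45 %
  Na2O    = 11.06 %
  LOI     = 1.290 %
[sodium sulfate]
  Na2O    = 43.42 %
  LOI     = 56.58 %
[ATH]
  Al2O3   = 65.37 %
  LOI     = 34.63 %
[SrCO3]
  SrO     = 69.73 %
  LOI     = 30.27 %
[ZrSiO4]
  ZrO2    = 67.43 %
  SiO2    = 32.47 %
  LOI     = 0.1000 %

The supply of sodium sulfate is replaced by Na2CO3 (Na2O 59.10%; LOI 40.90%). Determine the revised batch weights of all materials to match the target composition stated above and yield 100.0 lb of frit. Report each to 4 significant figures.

Revised batch per 100.0 lb frit:
  albite: 35.87 lb
  Na2CO3: 14.93 lb
  ATH: 35.95 lb
  SrCO3: 6.597 lb
  ZrSiO4: 27.70 lb
Total batch = 121.0 lb; LOI loss = 21.04 lb

The intermediate values are displayed with 4-significant-figure rounding in the printout — every computation runs at exact precision at all times. Every reported value undergoes a single rounding. Derived quantities (ignition loss, the five compositions, totals, net glass mass, yield) are recomputed from the batch weights per 100.0 lb of glass at full float precision, exactly as printed in problem or answer.
The oxide mass targets at 100.0 lb frit:
  ZrO2: 18.68% × 100.0 = 18.68 lb
  Al2O3: 30.39% × 100.0 = 30.39 lb
  SiO2: 33.55% × 100.0 = 33.55 lb
  Na2O: 12.79% × 100.0 = 12.79 lb
  SrO: 4.600% × 100.0 = 4.600 lb
A balance pass over the oxides, given the weights on record, at the basis given (oxide sums agree with the targets modulo rounding of the values):
  ZrO2: 27.70·0.6743 = 18.68 lb (target 18.68 lb)
  Al2O3: 35.87·0.1920 + 35.95·0.6537 = 30.39 lb (target 30.39 lb)
  SiO2: 35.87·0.6845 + 27.70·0.3247 = 33.55 lb (target 33.55 lb)
  Na2O: 35.87·0.1106 + 14.93·0.5910 = 12.79 lb (target 12.79 lb)
  SrO: 6.597·0.6973 = 4.600 lb (target 4.600 lb)
Consistency of the glass mass: whole batch net of LOI = 100.0 lb (the targets, summed, come to 100.0 lb; with the basis standing at 100.0 lb — gaps are rounding artifacts).
Whole-batch sum: Σ batch = 121.0 lb; Σ batch·LOI gives LOI loss = 21.04 lb; glass ÷ batch gives a yield of 82.62%.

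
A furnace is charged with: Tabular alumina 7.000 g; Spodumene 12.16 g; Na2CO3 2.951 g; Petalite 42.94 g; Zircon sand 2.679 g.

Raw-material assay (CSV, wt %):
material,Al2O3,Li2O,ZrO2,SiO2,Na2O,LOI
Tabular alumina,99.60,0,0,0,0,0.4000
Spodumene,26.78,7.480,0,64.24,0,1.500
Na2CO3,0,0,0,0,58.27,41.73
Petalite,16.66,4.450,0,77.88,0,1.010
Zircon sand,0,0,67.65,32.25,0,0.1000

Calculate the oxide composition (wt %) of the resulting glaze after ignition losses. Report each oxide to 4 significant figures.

Glass mass = 65.85 g (batch 67.73 − LOI 1.878).
Composition: Al2O3 26.40%, Li2O 4.283%, ZrO2 2.752%, SiO2 63.96%, Na2O 2.611%

Rounding to 4 significant figures governs each intermediate as shown; all arithmetic keeps full float precision from start to finish — each reported figure is rounded only once; all derived quantities are computed using the weight values for 65.85 g of glass in full float precision (glass mass, yield, totals, ignition loss, five oxide percentages) as quoted within either problem or answer.
Delivered oxide masses:
  Al2O3: 7.000·0.9960 + 12.16·0.2678 + 42.94·0.1666 = 17.38 g
  Li2O: 12.16·0.07480 + 42.94·0.04450 = 2.820 g
  ZrO2: 2.679·0.6765 = 1.812 g
  SiO2: 12.16·0.6424 + 42.94·0.7788 + 2.679·0.3225 = 42.12 g
  Na2O: 2.951·0.5827 = 1.720 g
LOI: 7.000·0.004000 + 12.16·0.01500 + 2.951·0.4173 + 42.94·0.01010 + 2.679·0.001000 = 1.878 g
Net of LOI, the glass mass = 67.73 − 1.878 = 65.85 g (consistent with Σ oxide mass)
each oxide over glass, ×100, is wt %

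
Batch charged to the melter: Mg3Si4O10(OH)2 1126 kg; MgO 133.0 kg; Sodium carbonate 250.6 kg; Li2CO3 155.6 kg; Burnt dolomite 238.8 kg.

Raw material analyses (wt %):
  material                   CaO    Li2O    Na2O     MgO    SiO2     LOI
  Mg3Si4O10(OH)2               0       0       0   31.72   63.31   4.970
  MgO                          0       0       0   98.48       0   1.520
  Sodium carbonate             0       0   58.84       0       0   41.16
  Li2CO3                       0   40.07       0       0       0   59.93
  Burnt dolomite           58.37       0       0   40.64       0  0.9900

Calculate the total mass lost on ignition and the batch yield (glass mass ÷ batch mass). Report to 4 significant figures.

Working values are shown (rounded to four significant digits) in the printout — all internal work runs at full float precision in all steps; each reported value is rounded just once. Derived quantities, which include glass mass, yield, the totals, five oxide percentages, ignition loss, are computed in full float precision, as given in the question or the answer, starting from the weights on 1647 kg of glass.
Per-material ignition loss:
  Mg3Si4O10(OH)2: 1126 × 0.04970 = 55.96 kg
  MgO: 133.0 × 0.01520 = 2.022 kg
  Sodium carbonate: 250.6 × 0.4116 = 103.1 kg
  Li2CO3: 155.6 × 0.5993 = 93.25 kg
  Burnt dolomite: 238.8 × 0.009900 = 2.364 kg
Total LOI = 256.7 kg
Glass = batch − LOI = 1904 − 256.7 = 1647 kg

LOI loss = 256.7 kg; glass = 1647 kg; yield = 86.52%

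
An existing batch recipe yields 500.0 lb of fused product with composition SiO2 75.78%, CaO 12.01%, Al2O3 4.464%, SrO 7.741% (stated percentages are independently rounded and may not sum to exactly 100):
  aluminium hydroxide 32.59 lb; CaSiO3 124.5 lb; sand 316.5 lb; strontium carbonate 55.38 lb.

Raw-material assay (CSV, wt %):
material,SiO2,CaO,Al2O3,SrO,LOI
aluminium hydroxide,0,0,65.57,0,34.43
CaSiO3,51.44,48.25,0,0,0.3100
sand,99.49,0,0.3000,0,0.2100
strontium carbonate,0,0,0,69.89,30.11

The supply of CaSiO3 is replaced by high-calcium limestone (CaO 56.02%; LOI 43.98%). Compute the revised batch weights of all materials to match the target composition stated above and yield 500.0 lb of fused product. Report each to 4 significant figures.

Revised batch per 500.0 lb fused product:
  aluminium hydroxide: 32.30 lb
  high-calcium limestone: 107.2 lb
  sand: 380.8 lb
  strontium carbonate: 55.38 lb
Total batch = 575.7 lb; LOI loss = 75.74 lb

The intermediate values are shown (rounded to four significant figures) on the page; all arithmetic maintains exact precision at all times. Each reported result carries a single rounding. Derived quantities, including the four compositions, LOI, yield, glass mass, the totals, are recomputed from the weighed amounts on 500.0 lb of glass at full float precision, as they appear in question or answer.
Oxide-by-oxide targets in 500.0 lb fused product:
  SiO2: 75.78% × 500.0 = 378.9 lb
  CaO: 12.01% × 500.0 = 60.05 lb
  Al2O3: 4.464% × 500.0 = 22.32 lb
  SrO: 7.741% × 500.0 = 38.70 lb
Mass-balance tally per oxide from the weights as reported, versus the basis set out (summed amounts equal target values modulo rounding of the values):
  SiO2: 380.8·0.9949 = 378.9 lb (target 378.9 lb)
  CaO: 107.2·0.5602 = 60.05 lb (target 60.05 lb)
  Al2O3: 32.30·0.6557 + 380.8·0.003000 = 22.32 lb (target 22.32 lb)
  SrO: 55.38·0.6989 = 38.71 lb (target 38.70 lb)
Glass-mass bookkeeping: batch Σ − ignition loss = 499.9 lb (the Σ of target masses is 500.0 lb; versus the stated basis of 500.0 lb — a pure rounding effect).
Batch grand total — Σ batch = 575.7 lb; Σ batch·LOI gives LOI loss = 75.74 lb; yield = glass ÷ total batch = 86.84%.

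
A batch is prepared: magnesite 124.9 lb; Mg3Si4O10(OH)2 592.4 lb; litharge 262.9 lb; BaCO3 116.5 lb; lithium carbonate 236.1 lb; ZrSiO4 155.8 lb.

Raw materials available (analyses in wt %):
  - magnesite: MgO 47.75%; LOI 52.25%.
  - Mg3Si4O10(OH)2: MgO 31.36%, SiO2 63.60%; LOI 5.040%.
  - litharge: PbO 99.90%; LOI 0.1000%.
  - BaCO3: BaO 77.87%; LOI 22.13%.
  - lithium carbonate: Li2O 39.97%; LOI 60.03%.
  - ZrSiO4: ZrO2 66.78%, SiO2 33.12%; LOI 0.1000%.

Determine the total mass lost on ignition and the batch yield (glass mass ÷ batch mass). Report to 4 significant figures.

All arithmetic keeps full precision throughout — values along the way are shown rounded to 4 significant digits on the page. Every reported result carries a single rounding. The derived quantities (the totals, the six compositions, glass mass, ignition loss, the yield) are rebuilt in exact precision using the weight values per 1226 lb of glass, as written in question or answer.
Material-by-material LOI:
  magnesite: 124.9 × 0.5225 = 65.26 lb
  Mg3Si4O10(OH)2: 592.4 × 0.05040 = 29.86 lb
  litharge: 262.9 × 0.001000 = 0.2629 lb
  BaCO3: 116.5 × 0.2213 = 25.78 lb
  lithium carbonate: 236.1 × 0.6003 = 141.7 lb
  ZrSiO4: 155.8 × 0.001000 = 0.1558 lb
Total LOI = 263.0 lb
Glass = batch − LOI = 1489 − 263.0 = 1226 lb

LOI loss = 263.0 lb; glass = 1226 lb; yield = 82.33%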